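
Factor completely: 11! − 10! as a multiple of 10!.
11! − 10! = 11·10! − 10! = (11 − 1)·10! = 10 × 10! = 36,288,000.

Answer: 10 × 10! = 36,288,000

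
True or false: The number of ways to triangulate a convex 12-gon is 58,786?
False

Working:
Triangulations of a convex 12-gon are counted by the Catalan number C_10: C_10 = C(20,10)/(10+1) = 184,756/11 = 16,796.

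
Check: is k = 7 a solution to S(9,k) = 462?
S(9,7) = 7·S(8,7) + S(8,6) = 7·28 + 266 = 462, which equals 462.
Final answer: Yes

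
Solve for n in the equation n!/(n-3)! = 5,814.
n!/(n-3)! = n×(n-1)×(n-2), a product of 3 consecutive integers ≈ (n−1)^3. 5,814^(1/3) + 1 ≈ 19.0; check n = 19: 19×18×17 = 5,814 ✓. So n = 19.
Final answer: 19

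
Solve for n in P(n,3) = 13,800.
25

Working:
P(n,3) = n(n−1)(n−2) is increasing in n; n(n−1)(n−2) ≈ (n−1)^3 = 13,800 gives n ≈ 25.0. Check: P(23,3) = 10,626, P(24,3) = 12,144, P(25,3) = 13,800 ✓. So n = 25.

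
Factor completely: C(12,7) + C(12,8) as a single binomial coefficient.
By Pascal's identity: C(12,7) + C(12,8) = C(13,8) = 1,287.
Final answer: C(13,8)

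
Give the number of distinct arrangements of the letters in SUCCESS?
Word has 7 letters (S=3, U=1, C=2, E=1). Arrangements: 7!/Π(k!) = 420.

Answer: 420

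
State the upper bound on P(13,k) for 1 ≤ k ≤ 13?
6,227,020,800
P(13,k) increases in k, so maximum at k = 13: 13! = 6,227,020,800.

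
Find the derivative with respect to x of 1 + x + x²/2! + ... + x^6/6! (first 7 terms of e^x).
1 + x + x²/2! + ... + x^5/5!

Working:
Differentiating term by term gives the first 6 terms of e^x.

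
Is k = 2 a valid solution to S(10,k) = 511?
Yes

Solution: S(10,2) = 2·S(9,2) + S(9,1) = 2·255 + 1 = 511, which equals 511.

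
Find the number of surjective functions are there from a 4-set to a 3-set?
Onto functions = 3! × S(4,3)
First compute S(4,3) via recurrence:
Using the Stirling recurrence: S(n,k) = k·S(n-1,k) + S(n-1,k-1)
S(4,3) = 3·S(3,3) + S(3,2)
         = 3·1 + 3
         = 3 + 3
         = 6
Then: 6 × 6 = 36

Answer: 36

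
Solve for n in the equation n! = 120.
n! is strictly increasing. 3! = 6, 4! = 24, 5! = 120 ✓. So n = 5.

Answer: 5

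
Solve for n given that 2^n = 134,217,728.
27

Solution: 134,217,728 = 1,024 × 1,024 × 128 = 2^10 × 2^10 × 2^7 = 2^27, so n = 27.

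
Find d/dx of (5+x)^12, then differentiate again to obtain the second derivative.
First derivative: 12(5+x)^{11}. Second derivative: 12·11·(5+x)^{10} = 132(5+x)^{10}.
Final answer: 132(5+x)^10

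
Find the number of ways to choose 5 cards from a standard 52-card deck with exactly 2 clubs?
712,842

Working:
13 clubs and 39 non-clubs: C(13,2) × C(39,3) = 78 × 9139 = 712,842.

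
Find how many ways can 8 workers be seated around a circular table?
Circular arrangements: (8-1)! = 5,040.

Answer: 5,040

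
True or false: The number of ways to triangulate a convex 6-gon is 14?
Triangulations of a convex 6-gon are counted by the Catalan number C_4: C_4 = C(8,4)/(4+1) = 70/5 = 14.
Final answer: True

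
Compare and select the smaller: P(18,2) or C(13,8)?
P(18,2)

Working:
P(18,2)=306, C(13,8)=1,287.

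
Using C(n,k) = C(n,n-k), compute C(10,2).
45

Explanation: C(10,2) = C(10,8) = 45.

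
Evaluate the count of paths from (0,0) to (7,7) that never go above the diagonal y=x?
429

Solution: Counted by the Catalan number C_7: C_7 = C(14,7)/(7+1) = 3,432/8 = 429.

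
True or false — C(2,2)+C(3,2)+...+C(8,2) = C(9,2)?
False

Hockey stick identity gives Σ = C(9,3) = 84; RHS C(9,2) = 36.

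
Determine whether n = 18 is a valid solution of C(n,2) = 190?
No

Solution: C(18,2) = 18·17/2! = 306/2 = 153, which does not equal 190.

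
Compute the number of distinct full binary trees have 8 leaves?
429

Solution: Using the Catalan number formula: C_n = C(2n, n) / (n+1)
C_7 = C(14, 7) / (7+1)
     = 3432 / 8
     = 429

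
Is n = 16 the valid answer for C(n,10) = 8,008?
C(16,10) = 16·15·14·13·12·11·10·9·8·7/10! = 29,059,430,400/3,628,800 = 8,008, which equals 8,008.

Answer: Yes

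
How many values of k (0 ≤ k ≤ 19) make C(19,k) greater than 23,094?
8

Reasoning: Row 19 is unimodal and symmetric about k=19/2. C(19,5)=11,628 ≤ 23,094; C(19,6)=27,132 > 23,094; by symmetry C(19,k) > 23,094 for k = 6..13. That's 13 - 6 + 1 = 8 values.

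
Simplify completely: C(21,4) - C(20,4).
1,140

Solution: C(21,4) - C(20,4) = C(20,3) = 1,140.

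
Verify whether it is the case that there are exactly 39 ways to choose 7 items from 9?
False

Explanation: C(9,7) = 36 ≠ 39.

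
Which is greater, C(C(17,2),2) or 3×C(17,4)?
C(C(17,2),2)

Reasoning: C(C(17,2),2)=9,180, 3×C(17,4)=7,140.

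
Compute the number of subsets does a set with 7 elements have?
128

Each element can be included or excluded: 2^7 = 128.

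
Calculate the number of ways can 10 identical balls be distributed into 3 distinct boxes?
66

Working:
C(10+3-1, 3-1) = C(12, 2) = 66.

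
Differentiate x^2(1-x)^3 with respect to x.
Product rule: 2x^{1}(1-x)^{3} + x^2·(-3)(1-x)^{2}.
Final answer: 2x^1(1-x)^3 - 3x^2(1-x)^2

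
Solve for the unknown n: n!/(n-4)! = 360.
n!/(n-4)! = n×(n-1)×(n-2)×(n-3), a product of 4 consecutive integers ≈ (n−1.5)^4. 360^(1/4) + 1.5 ≈ 5.9; check n = 6: 6×5×4×3 = 360 ✓. So n = 6.

Answer: 6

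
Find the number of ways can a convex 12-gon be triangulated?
Using the Catalan number formula: C_n = C(2n, n) / (n+1)
C_10 = C(20, 10) / (10+1)
     = 184756 / 11
     = 16,796

Answer: 16,796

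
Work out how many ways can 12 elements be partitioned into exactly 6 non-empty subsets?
This equals S(12,6), the Stirling number of the 2nd kind.
Using the Stirling recurrence: S(n,k) = k·S(n-1,k) + S(n-1,k-1)
S(12,6) = 6·S(11,6) + S(11,5)
         = 6·179487 + 246730
         = 1076922 + 246730
         = 1,323,652

Answer: 1,323,652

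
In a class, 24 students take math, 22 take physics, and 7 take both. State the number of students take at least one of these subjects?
39

Working:
|A∪B| = |A|+|B|-|A∩B| = 24+22-7 = 39.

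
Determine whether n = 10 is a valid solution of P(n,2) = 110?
P(10,2) = 10·9 = 90, which does not equal 110.

Answer: No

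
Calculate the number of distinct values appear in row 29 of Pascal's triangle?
15

Row 29 has entries C(29,0)..C(29,29); by symmetry C(29,k)=C(29,29-k), giving 15 distinct values.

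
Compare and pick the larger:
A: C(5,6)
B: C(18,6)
A=C(5,6)=0, B=C(18,6)=18,564.

Answer: B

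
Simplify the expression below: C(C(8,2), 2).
378

Solution: C(8,2) = 28, then C(28, 2) = 378.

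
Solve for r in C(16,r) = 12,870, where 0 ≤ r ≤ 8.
8
C(16,r) is increasing for 0 ≤ r ≤ 8. Stepping up (C(16,r+1) = C(16,r)·(16−r)/(r+1)): C(16,1) = 16, C(16,2) = 120, C(16,3) = 560, C(16,4) = 1,820, C(16,5) = 4,368, C(16,6) = 8,008, C(16,7) = 11,440, C(16,8) = 12,870 ✓. So r = 8.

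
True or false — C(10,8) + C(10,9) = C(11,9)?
True

Explanation: Pascal's identity: LHS = 45 + 10 = 55; RHS = C(11,9) = 55. Both sides agree, so the statement holds.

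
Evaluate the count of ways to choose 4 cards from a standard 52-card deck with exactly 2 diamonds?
57,798

13 diamonds and 39 non-diamonds: C(13,2) × C(39,2) = 78 × 741 = 57,798.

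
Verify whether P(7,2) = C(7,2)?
False

Explanation: P(7,2) = 42 but C(7,2) = 21; they differ by a factor of 2! = 2, so the statement does not hold.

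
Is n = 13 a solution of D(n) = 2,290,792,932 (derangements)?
Yes

Explanation: D(13) = (13-1)·[D(12) + D(11)] = 12·[176,214,841 + 14,684,570] = 2,290,792,932, which equals 2,290,792,932.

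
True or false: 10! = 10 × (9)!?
True

Explanation: By definition n! = n × (n-1)!, so 10! = 10 × 9!.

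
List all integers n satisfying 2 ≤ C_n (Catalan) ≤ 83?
C_1=1; C_2=2; C_3=5; C_4=14; C_5=42; C_6=132. So valid n = 2, 3, 4, 5.

Answer: 2, 3, 4, 5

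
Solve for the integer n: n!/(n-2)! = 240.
n!/(n-2)! = n×(n-1), a product of 2 consecutive integers ≈ (n−0.5)^2. 240^(1/2) + 0.5 ≈ 16.0; check n = 16: 16×15 = 240 ✓. So n = 16.

Answer: 16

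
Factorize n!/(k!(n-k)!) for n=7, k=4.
C(7,4) = 35

Solution: This is the binomial coefficient C(7,4) = 35.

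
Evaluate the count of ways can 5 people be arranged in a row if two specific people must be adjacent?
48
Treat pair as unit: (5-1)! arrangements × 2 internal orders = 48.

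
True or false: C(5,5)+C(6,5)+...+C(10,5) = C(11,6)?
True

Solution: Hockey stick identity gives Σ = C(11,6) = 462; RHS C(11,6) = 462.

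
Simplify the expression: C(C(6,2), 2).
C(6,2) = 15, then C(15, 2) = 105.
Final answer: 105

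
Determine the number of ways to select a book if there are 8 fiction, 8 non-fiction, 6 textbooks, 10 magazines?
32

Explanation: By the addition principle: 8 + 8 + 6 + 10 = 32.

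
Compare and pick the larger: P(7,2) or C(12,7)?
P(7,2)=42, C(12,7)=792.

Answer: C(12,7)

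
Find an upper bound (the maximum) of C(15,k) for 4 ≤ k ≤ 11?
6,435

Working:
C(15,k) is maximised at the centre of the row: C(15,7) = 6,435.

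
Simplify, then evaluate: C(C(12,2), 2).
C(12,2) = 66, then C(66, 2) = 2,145.

Answer: 2,145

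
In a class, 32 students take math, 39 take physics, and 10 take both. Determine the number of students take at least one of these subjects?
61

|A∪B| = |A|+|B|-|A∩B| = 32+39-10 = 61.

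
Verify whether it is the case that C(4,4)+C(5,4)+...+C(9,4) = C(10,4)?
False

Hockey stick identity gives Σ = C(10,5) = 252; RHS C(10,4) = 210.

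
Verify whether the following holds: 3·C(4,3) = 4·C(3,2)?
True

Explanation: Absorption identity k·C(n,k) = n·C(n-1,k-1). LHS = 3·4 = 12; RHS = 4·3 = 12.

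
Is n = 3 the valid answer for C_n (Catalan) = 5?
Yes

Reasoning: C_3 = C(6,3)/(3+1) = 20/4 = 5, which equals 5.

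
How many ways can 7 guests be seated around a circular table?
720

Reasoning: Circular arrangements: (7-1)! = 720.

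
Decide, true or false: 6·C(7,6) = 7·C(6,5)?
True

Absorption identity k·C(n,k) = n·C(n-1,k-1). LHS = 6·7 = 42; RHS = 7·6 = 42.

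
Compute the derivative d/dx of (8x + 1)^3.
24(8x + 1)^2

Explanation: Chain rule: 3(8x+1)^{2} × 8 = 24(8x+1)^{2}.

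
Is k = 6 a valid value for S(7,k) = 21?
Yes
S(7,6) = 6·S(6,6) + S(6,5) = 6·1 + 15 = 21, which equals 21.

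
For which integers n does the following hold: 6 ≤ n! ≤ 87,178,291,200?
3, 4, 5, 6, 7, 8, 9, 10, 11, 12, 13, 14

Solution: n! is strictly increasing; 3! = 6 and 14! = 87,178,291,200, so valid n = 3, 4, 5, 6, 7, 8, 9, 10, 11, 12, 13, 14.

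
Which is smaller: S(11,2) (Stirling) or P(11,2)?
P(11,2)

Reasoning: S(11,2) = 2·S(10,2) + S(10,1) = 2·511 + 1 = 1,023; P(11,2) = 110.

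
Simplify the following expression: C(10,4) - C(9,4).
84

Solution: C(10,4) - C(9,4) = C(9,3) = 84.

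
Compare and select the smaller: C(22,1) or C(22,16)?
C(22,1)

Working:
C(22,1)=22, C(22,16)=74,613.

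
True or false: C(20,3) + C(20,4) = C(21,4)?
True
Pascal's identity C(n,k) + C(n,k+1) = C(n+1,k+1): 1,140 + 4,845 = 5,985 = C(21,4).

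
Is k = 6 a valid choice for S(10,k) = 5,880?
No
S(10,6) = 6·S(9,6) + S(9,5) = 6·2,646 + 6,951 = 22,827, which does not equal 5,880.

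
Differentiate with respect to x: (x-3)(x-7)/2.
(2x - 10)/2

d/dx[(x-3)(x-7)] = (x-7) + (x-3) = 2x - 10. Dividing by 2 gives (2x - 10)/2.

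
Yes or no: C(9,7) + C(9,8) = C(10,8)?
Yes

Reasoning: Pascal's identity: LHS = 36 + 9 = 45; RHS = C(10,8) = 45. Both sides agree, so the statement holds.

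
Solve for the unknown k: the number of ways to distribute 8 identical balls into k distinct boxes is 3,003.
7

Explanation: Stars and bars: the count is C(8+k−1, k−1), increasing in k. k=5: C(12,4) = 495, k=6: C(13,5) = 1,287, k=7: C(14,6) = 3,003 ✓. So k = 7.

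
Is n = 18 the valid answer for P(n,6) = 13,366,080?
P(18,6) = 18·17·16·15·14·13 = 13,366,080, which equals 13,366,080.

Answer: Yes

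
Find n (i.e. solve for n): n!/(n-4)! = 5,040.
10

Working:
n!/(n-4)! = n×(n-1)×(n-2)×(n-3), a product of 4 consecutive integers ≈ (n−1.5)^4. 5,040^(1/4) + 1.5 ≈ 9.9; check n = 10: 10×9×8×7 = 5,040 ✓. So n = 10.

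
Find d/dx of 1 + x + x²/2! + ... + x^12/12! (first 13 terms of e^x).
Differentiating term by term gives the first 12 terms of e^x.

Answer: 1 + x + x²/2! + ... + x^11/11!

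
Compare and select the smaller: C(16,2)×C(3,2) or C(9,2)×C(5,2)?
Equal

Working:
C(16,2)×C(3,2)=360, C(9,2)×C(5,2)=360.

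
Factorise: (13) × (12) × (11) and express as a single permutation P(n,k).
P(13,3) = 13!/(10)!

Product of 3 consecutive descending integers starting at 13: P(13,3) = 13!/10! = 1,716.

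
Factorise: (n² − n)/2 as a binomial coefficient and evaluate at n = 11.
C(n,2); C(11,2) = 55
(n² − n)/2 = n(n−1)/2 = C(n,2). At n = 11: C(11,2) = 55.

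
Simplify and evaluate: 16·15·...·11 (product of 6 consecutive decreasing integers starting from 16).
5,765,760

This is P(16,6) = 16!/(10)! = 5,765,760.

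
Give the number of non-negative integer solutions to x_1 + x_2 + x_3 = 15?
136

Explanation: C(15+3-1, 3-1) = 136.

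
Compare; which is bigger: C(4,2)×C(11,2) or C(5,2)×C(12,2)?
C(5,2)×C(12,2)

C(4,2)×C(11,2)=330, C(5,2)×C(12,2)=660.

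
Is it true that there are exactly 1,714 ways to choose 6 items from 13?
False

Working:
C(13,6) = 1,716 ≠ 1714.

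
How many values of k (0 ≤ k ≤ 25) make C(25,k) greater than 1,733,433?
8

Reasoning: Row 25 is unimodal and symmetric about k=25/2. C(25,8)=1,081,575 ≤ 1,733,433; C(25,9)=2,042,975 > 1,733,433; by symmetry C(25,k) > 1,733,433 for k = 9..16. That's 16 - 9 + 1 = 8 values.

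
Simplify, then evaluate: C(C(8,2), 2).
378

Reasoning: C(8,2) = 28, then C(28, 2) = 378.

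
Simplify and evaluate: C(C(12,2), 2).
2,145
C(12,2) = 66, then C(66, 2) = 2,145.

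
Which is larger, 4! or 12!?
12!

Solution: 4!=24, 12!=479,001,600. 12! > 4!.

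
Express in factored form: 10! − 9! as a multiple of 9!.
9 × 9! = 3,265,920

Working:
10! − 9! = 10·9! − 9! = (10 − 1)·9! = 9 × 9! = 3,265,920.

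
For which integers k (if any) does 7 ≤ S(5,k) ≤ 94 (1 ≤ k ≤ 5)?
S(5,1)=1; S(5,2)=15; S(5,3)=25; S(5,4)=10; S(5,5)=1. So valid k = 2, 3, 4.

Answer: 2, 3, 4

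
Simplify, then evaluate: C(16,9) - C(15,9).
6,435

Explanation: C(16,9) - C(15,9) = C(15,8) = 6,435.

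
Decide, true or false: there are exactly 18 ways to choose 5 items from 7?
False

Reasoning: C(7,5) = 21 ≠ 18.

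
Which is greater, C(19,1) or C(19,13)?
C(19,1)=19, C(19,13)=27,132.

Answer: C(19,13)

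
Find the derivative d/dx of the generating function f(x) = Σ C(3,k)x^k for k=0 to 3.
Σ k·C(3,k)x^(k-1) for k=1 to 3

Term-by-term differentiation gives Σ k·C(3,k)x^{k-1} for k=1 to 3.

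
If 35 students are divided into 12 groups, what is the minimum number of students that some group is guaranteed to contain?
3
Pigeonhole: ⌈35/12⌉ = 3.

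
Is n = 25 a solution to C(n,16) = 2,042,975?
C(25,16) = 25·24·23·22·21·20·19·18·17·16·15·14·13·12·11·10/16! = 42,744,736,671,436,800,000/20,922,789,888,000 = 2,042,975, which equals 2,042,975.
Final answer: Yes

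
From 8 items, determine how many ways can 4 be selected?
70

C(8,4) = 8! / (4! × (8-4)!)
         = 8! / (4! × 4!)
         = 70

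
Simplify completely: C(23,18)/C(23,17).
1/3

Working:
C(n,k+1)/C(n,k) = (n−k)/(k+1). Here (23−17)/(17+1) = 6/18 = 1/3.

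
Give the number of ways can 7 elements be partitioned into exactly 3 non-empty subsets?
This equals S(7,3), the Stirling number of the 2nd kind.
Using the Stirling recurrence: S(n,k) = k·S(n-1,k) + S(n-1,k-1)
S(7,3) = 3·S(6,3) + S(6,2)
         = 3·90 + 31
         = 270 + 31
         = 301

Answer: 301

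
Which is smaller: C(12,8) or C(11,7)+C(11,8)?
Equal
By Pascal's identity: C(12,8) = C(11,7)+C(11,8) = 495. Equal.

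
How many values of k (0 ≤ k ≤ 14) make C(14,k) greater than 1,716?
5

Solution: Row 14 is unimodal and symmetric about k=14/2. C(14,4)=1,001 ≤ 1,716; C(14,5)=2,002 > 1,716; by symmetry C(14,k) > 1,716 for k = 5..9. That's 9 - 5 + 1 = 5 values.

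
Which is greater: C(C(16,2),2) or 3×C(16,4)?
C(C(16,2),2)=7,140, 3×C(16,4)=5,460.
Final answer: C(C(16,2),2)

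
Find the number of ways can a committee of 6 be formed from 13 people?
C(13,6) = 13! / (6! × (13-6)!)
         = 13! / (6! × 7!)
         = 1,716
Final answer: 1,716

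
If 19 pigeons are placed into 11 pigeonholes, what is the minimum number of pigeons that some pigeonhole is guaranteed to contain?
2
Pigeonhole: ⌈19/11⌉ = 2.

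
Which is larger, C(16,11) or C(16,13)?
C(16,11)

Solution: C(16,11)=4,368, C(16,13)=560.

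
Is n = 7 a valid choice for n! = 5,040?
7! = 7·6! = 7·720 = 5,040, which equals 5,040.

Answer: Yes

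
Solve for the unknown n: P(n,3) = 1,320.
12

Working:
P(n,3) = n(n−1)(n−2) is increasing in n; n(n−1)(n−2) ≈ (n−1)^3 = 1,320 gives n ≈ 12.0. Check: P(10,3) = 720, P(11,3) = 990, P(12,3) = 1,320 ✓. So n = 12.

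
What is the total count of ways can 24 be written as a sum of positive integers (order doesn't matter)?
1,575

Working:
Pentagonal recurrence p(n) = p(n−1) + p(n−2) − p(n−5) − p(n−7) + …: p(24) = p(23) + p(22) − p(19) − p(17) + p(12) + p(9) − p(2) = 1,255 + 1,002 − 490 − 297 + 77 + 30 − 2 = 1,575.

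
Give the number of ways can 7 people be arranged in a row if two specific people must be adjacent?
1,440

Solution: Treat pair as unit: (7-1)! arrangements × 2 internal orders = 1,440.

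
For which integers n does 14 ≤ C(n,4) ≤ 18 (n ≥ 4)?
6
C(5,4)=5; C(6,4)=15; C(7,4)=35. So valid n = 6.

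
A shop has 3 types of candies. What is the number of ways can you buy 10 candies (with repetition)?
Stars and bars: C(10+3-1, 10) = C(12, 10) = 66.

Answer: 66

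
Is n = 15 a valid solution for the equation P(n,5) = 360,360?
Yes

P(15,5) = 15·14·13·12·11 = 360,360, which equals 360,360.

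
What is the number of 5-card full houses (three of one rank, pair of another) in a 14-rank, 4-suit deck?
4,368
Triple rank: 14. Triple suits: C(4,3)=4. Pair rank: 13. Pair suits: C(4,2)=6. Total: 4,368.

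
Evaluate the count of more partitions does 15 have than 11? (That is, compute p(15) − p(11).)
120

Working:
Pentagonal recurrence p(n) = p(n−1) + p(n−2) − p(n−5) − p(n−7) + …: p(15) = p(14) + p(13) − p(10) − p(8) + p(3) + p(0) = 135 + 101 − 42 − 22 + 3 + 1 = 176.
p(11) = p(10) + p(9) − p(6) − p(4) = 42 + 30 − 11 − 5 = 56.
Difference = 176 − 56 = 120.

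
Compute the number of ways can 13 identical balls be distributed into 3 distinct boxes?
105

Working:
C(13+3-1, 3-1) = C(15, 2) = 105.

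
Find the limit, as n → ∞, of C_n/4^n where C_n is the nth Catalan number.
0

C_n ~ 4^n/(n^(3/2)√π), so n^0·C_n/4^n ~ n^(0 − 3/2)/√π → 0.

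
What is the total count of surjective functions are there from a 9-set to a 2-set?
510

Explanation: Onto functions = 2! × S(9,2)
First compute S(9,2) via recurrence:
Using the Stirling recurrence: S(n,k) = k·S(n-1,k) + S(n-1,k-1)
S(9,2) = 2·S(8,2) + S(8,1)
         = 2·127 + 1
         = 254 + 1
         = 255
Then: 2 × 255 = 510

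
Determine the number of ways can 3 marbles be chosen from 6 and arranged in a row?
120

Reasoning: P(6,3) = 6!/(6-3)! = 120.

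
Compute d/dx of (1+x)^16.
Using the power rule: d/dx (1+x)^16 = 16(1+x)^{15}.

Answer: 16(1+x)^15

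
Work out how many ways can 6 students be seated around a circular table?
120
Circular arrangements: (6-1)! = 120.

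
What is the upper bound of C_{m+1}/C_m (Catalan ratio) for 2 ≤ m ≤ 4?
C_{m+1}/C_m = 2(2m+1)/(m+2), which increases with m. Maximum at m = 4: 2·9/6 = 3.

Answer: 3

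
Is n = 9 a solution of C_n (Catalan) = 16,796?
No

Working:
C_9 = C(18,9)/(9+1) = 48,620/10 = 4,862, which does not equal 16,796.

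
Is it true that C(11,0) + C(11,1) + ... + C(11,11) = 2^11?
Binomial theorem with x = y = 1: Σ C(11,i) = (1+1)^11 = 2^11 = 2,048. The statement holds.

Answer: True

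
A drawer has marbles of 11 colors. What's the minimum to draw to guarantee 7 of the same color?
67

Solution: Worst case: 6 of each = 66. One more: 67.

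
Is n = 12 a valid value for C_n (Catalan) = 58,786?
C_12 = C(24,12)/(12+1) = 2,704,156/13 = 208,012, which does not equal 58,786.
Final answer: No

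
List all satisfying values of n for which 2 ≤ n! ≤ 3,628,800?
2, 3, 4, 5, 6, 7, 8, 9, 10

n! is strictly increasing; 2! = 2 and 10! = 3,628,800, so valid n = 2, 3, 4, 5, 6, 7, 8, 9, 10.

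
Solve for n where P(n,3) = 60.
5

P(n,3) = n(n−1)(n−2) is increasing in n; n(n−1)(n−2) ≈ (n−1)^3 = 60 gives n ≈ 4.9. Check: P(3,3) = 6, P(4,3) = 24, P(5,3) = 60 ✓. So n = 5.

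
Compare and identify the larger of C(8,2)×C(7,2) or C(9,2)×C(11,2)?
C(8,2)×C(7,2)=588, C(9,2)×C(11,2)=1,980.
Final answer: C(9,2)×C(11,2)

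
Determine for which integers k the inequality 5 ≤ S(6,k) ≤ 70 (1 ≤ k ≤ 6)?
2, 4, 5

Working:
S(6,1)=1; S(6,2)=31; S(6,3)=90; S(6,4)=65; S(6,5)=15; S(6,6)=1. So valid k = 2, 4, 5.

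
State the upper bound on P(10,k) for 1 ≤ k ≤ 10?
P(10,k) increases in k, so maximum at k = 10: 10! = 3,628,800.
Final answer: 3,628,800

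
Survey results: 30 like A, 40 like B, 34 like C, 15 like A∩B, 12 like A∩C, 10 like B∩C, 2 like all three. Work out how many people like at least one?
69

|A∪B∪C| = 30+40+34-15-12-10+2 = 69.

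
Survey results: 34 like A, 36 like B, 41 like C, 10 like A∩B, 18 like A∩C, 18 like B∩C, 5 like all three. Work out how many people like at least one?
70

Solution: |A∪B∪C| = 34+36+41-10-18-18+5 = 70.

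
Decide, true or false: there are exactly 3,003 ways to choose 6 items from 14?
C(14,6) = 3,003.

Answer: True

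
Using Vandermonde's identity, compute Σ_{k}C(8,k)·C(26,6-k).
1,344,904

Working:
= C(8+26,6) = C(34,6) = 1,344,904.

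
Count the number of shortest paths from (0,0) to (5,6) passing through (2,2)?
210

Reasoning: To (2,2): C(4,2)=6. From there: C(7,3)=35. Total: 210.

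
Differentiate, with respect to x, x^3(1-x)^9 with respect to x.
Product rule: 3x^{2}(1-x)^{9} + x^3·(-9)(1-x)^{8}.
Final answer: 3x^2(1-x)^9 - 9x^3(1-x)^8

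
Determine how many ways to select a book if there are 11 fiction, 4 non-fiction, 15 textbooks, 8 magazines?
38

Working:
By the addition principle: 11 + 4 + 15 + 8 = 38.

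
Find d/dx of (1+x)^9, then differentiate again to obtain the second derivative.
72(1+x)^7

Working:
First derivative: 9(1+x)^{8}. Second derivative: 9·8·(1+x)^{7} = 72(1+x)^{7}.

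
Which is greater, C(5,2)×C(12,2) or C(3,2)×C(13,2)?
C(5,2)×C(12,2)

Explanation: C(5,2)×C(12,2)=660, C(3,2)×C(13,2)=234.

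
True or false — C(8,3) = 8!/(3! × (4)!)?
The correct denominator is 3!×5!, giving C(8,3) = 56; the stated RHS is 8!/(3!×4!) = 280 ≠ 56, so the statement does not hold.

Answer: False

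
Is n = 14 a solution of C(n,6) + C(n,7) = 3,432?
No
C(14,6) + C(14,7) = 3,003 + 3,432 = 6,435, which does not equal 3,432.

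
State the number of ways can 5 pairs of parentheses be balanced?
42

Solution: Using the Catalan number formula: C_n = C(2n, n) / (n+1)
C_5 = C(10, 5) / (5+1)
     = 252 / 6
     = 42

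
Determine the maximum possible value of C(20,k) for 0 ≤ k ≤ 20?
184,756

Maximum at k = 10: C(20,10) = 184,756.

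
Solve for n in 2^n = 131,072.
131,072 = 1,024 × 128 = 2^10 × 2^7 = 2^17, so n = 17.
Final answer: 17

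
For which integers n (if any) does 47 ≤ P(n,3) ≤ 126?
5, 6

Explanation: P(4,3)=24; P(5,3)=60; P(6,3)=120; P(7,3)=210. So valid n = 5, 6.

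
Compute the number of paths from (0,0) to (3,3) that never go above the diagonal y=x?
Counted by the Catalan number C_3: C_3 = C(6,3)/(3+1) = 20/4 = 5.

Answer: 5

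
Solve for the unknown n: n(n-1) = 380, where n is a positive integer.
20

Solution: n² − n − 380 = 0, so n = (1 ± √(1 + 4·380))/2 = (1 ± √1,521)/2 = (1 ± 39)/2, i.e. n = 20 or n = -19. Taking the positive root, n = 20 (check: 20×19 = 380).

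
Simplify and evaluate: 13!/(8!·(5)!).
1,287
This is C(13,8) = 1,287.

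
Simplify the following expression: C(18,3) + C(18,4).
3,876
By Pascal's identity: C(19,4) = 3,876.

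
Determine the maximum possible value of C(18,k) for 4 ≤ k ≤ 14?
48,620

C(18,k) is maximised at the centre of the row: C(18,9) = 48,620.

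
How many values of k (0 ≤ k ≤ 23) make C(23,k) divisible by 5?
4

Checking C(23,k) mod 5 for k = 0..23: divisible at k = 4, 9, 14, 19. That's 4 values.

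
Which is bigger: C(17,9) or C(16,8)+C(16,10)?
C(17,9)

Solution: C(17,9)=24,310; C(16,8)+C(16,10)=12,870+8,008=20,878.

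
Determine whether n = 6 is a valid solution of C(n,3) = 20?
Yes

C(6,3) = 6·5·4/3! = 120/6 = 20, which equals 20.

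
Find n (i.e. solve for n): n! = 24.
4

n! is strictly increasing. 2! = 2, 3! = 6, 4! = 24 ✓. So n = 4.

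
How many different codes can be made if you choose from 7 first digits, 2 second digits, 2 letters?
28
By the multiplication principle: 7 × 2 × 2 = 28.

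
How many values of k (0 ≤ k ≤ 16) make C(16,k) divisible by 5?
9

Solution: Checking C(16,k) mod 5 for k = 0..16: divisible at k = 2, 3, 4, 7, 8, 9, 12, 13, 14. That's 9 values.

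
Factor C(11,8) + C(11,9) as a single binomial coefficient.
C(12,9)

By Pascal's identity: C(11,8) + C(11,9) = C(12,9) = 220.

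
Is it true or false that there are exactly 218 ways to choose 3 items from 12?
False
C(12,3) = 220 ≠ 218.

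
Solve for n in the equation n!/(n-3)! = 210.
7
n!/(n-3)! = n×(n-1)×(n-2), a product of 3 consecutive integers ≈ (n−1)^3. 210^(1/3) + 1 ≈ 6.9; check n = 7: 7×6×5 = 210 ✓. So n = 7.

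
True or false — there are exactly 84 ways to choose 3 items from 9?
True

Working:
C(9,3) = 84.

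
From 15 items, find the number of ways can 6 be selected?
C(15,6) = 15! / (6! × (15-6)!)
         = 15! / (6! × 9!)
         = 5,005

Answer: 5,005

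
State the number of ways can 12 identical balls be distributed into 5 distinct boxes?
1,820

Explanation: C(12+5-1, 5-1) = C(16, 4) = 1,820.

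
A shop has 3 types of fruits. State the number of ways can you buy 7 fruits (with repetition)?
36

Reasoning: Stars and bars: C(7+3-1, 7) = C(9, 7) = 36.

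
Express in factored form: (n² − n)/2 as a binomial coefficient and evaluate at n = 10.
C(n,2); C(10,2) = 45

Solution: (n² − n)/2 = n(n−1)/2 = C(n,2). At n = 10: C(10,2) = 45.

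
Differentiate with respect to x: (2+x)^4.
4(2+x)^3

Using the power rule: d/dx (2+x)^4 = 4(2+x)^{3}.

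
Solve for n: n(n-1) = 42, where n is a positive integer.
7

Working:
n² − n − 42 = 0, so n = (1 ± √(1 + 4·42))/2 = (1 ± √169)/2 = (1 ± 13)/2, i.e. n = 7 or n = -6. Taking the positive root, n = 7 (check: 7×6 = 42).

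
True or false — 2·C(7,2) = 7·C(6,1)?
True

Working:
Absorption identity k·C(n,k) = n·C(n-1,k-1). LHS = 2·21 = 42; RHS = 7·6 = 42.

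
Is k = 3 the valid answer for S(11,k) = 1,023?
No

Reasoning: S(11,3) = 3·S(10,3) + S(10,2) = 3·9,330 + 511 = 28,501, which does not equal 1,023.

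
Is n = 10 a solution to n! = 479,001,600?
No

Explanation: 10! = 10·9! = 10·362,880 = 3,628,800, which does not equal 479,001,600.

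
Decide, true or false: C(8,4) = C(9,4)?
False

Working:
LHS = C(8,4) = 70; RHS = C(9,4) = 126. 70 ≠ 126, so the statement does not hold.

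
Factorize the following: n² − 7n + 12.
Seek roots whose sum is 7 and product is 12: (3, 4). So n² − 7n + 12 = (n − 3)(n − 4).
Final answer: (n − 3)(n − 4)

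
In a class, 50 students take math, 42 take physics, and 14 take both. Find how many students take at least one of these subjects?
78

Reasoning: |A∪B| = |A|+|B|-|A∩B| = 50+42-14 = 78.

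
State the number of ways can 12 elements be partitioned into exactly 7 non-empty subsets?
This equals S(12,7), the Stirling number of the 2nd kind.
Using the Stirling recurrence: S(n,k) = k·S(n-1,k) + S(n-1,k-1)
S(12,7) = 7·S(11,7) + S(11,6)
         = 7·63987 + 179487
         = 447909 + 179487
         = 627,396
Final answer: 627,396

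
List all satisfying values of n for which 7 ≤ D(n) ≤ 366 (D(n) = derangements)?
4, 5, 6

Solution: Using D(n) = (n−1)[D(n−1) + D(n−2)] with D(1)=0, D(2)=1: D(3)=2; D(4)=9; D(5)=44; D(6)=265; D(7)=1,854. So valid n = 4, 5, 6.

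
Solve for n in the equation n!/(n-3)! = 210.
7

Reasoning: n!/(n-3)! = n×(n-1)×(n-2), a product of 3 consecutive integers ≈ (n−1)^3. 210^(1/3) + 1 ≈ 6.9; check n = 7: 7×6×5 = 210 ✓. So n = 7.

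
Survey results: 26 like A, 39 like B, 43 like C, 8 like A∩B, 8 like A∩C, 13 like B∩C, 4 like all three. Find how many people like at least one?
|A∪B∪C| = 26+39+43-8-8-13+4 = 83.
Final answer: 83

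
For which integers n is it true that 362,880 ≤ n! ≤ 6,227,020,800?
9, 10, 11, 12, 13

Explanation: n! is strictly increasing; 9! = 362,880 and 13! = 6,227,020,800, so valid n = 9, 10, 11, 12, 13.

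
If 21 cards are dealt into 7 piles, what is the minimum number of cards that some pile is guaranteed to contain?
3
Pigeonhole: ⌈21/7⌉ = 3.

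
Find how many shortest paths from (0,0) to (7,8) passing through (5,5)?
2,520

Reasoning: To (5,5): C(10,5)=252. From there: C(5,2)=10. Total: 2,520.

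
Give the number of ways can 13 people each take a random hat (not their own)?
2,290,792,932

Solution: Using D(n) = (n-1)[D(n-1) + D(n-2)]:
D(13) = (13-1) × [D(12) + D(11)]
      = 12 × [176214841 + 14684570]
      = 12 × 190899411
      = 2,290,792,932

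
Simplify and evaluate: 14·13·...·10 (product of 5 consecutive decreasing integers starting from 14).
240,240
This is P(14,5) = 14!/(9)! = 240,240.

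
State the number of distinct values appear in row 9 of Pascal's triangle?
5
Row 9 has entries C(9,0)..C(9,9); by symmetry C(9,k)=C(9,9-k), giving 5 distinct values.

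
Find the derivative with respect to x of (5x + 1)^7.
35(5x + 1)^6

Working:
Chain rule: 7(5x+1)^{6} × 5 = 35(5x+1)^{6}.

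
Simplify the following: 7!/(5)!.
42

Explanation: This equals 7×6 = 42.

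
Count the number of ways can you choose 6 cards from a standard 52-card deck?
20,358,520

Solution: C(52,6) = 20,358,520.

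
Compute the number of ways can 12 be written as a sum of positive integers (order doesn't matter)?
77
Pentagonal recurrence p(n) = p(n−1) + p(n−2) − p(n−5) − p(n−7) + …: p(12) = p(11) + p(10) − p(7) − p(5) + p(0) = 56 + 42 − 15 − 7 + 1 = 77.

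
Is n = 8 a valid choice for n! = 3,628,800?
No

Solution: 8! = 8·7! = 8·5,040 = 40,320, which does not equal 3,628,800.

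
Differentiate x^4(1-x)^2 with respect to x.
4x^3(1-x)^2 - 2x^4(1-x)^1
Product rule: 4x^{3}(1-x)^{2} + x^4·(-2)(1-x)^{1}.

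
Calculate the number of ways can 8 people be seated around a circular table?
5,040

Explanation: Circular arrangements: (8-1)! = 5,040.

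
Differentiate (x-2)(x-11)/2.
(2x - 13)/2

Explanation: d/dx[(x-2)(x-11)] = (x-11) + (x-2) = 2x - 13. Dividing by 2 gives (2x - 13)/2.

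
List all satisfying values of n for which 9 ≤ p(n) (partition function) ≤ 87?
Tabulating p(n) via p(n) = p(n−1) + p(n−2) − p(n−5) − p(n−7) + …: p(5)=7; p(6)=11; p(7)=15; p(8)=22; p(9)=30; p(10)=42; p(11)=56; p(12)=77; p(13)=101. So valid n = 6, 7, 8, 9, 10, 11, 12.

Answer: 6, 7, 8, 9, 10, 11, 12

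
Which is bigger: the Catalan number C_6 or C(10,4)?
C(10,4)
C_6 = C(12,6)/(6+1) = 924/7 = 132; C(10,4) = 210.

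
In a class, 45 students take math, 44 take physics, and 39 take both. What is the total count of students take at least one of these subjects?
50

Solution: |A∪B| = |A|+|B|-|A∩B| = 45+44-39 = 50.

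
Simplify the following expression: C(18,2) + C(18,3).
969

Working:
By Pascal's identity: C(19,3) = 969.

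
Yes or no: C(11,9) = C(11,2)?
Yes

Reasoning: Symmetry C(n,k) = C(n,n-k): C(11,9) = 55 and C(11,2) = 55. Both sides agree, so the statement holds.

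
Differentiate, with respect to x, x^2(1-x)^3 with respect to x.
Product rule: 2x^{1}(1-x)^{3} + x^2·(-3)(1-x)^{2}.
Final answer: 2x^1(1-x)^3 - 3x^2(1-x)^2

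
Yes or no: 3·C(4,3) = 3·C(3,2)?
No

Working:
Absorption identity k·C(n,k) = n·C(n-1,k-1). LHS = 3·4 = 12; RHS = 3·3 = 9.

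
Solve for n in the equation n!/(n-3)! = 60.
5

Explanation: n!/(n-3)! = n×(n-1)×(n-2), a product of 3 consecutive integers ≈ (n−1)^3. 60^(1/3) + 1 ≈ 4.9; check n = 5: 5×4×3 = 60 ✓. So n = 5.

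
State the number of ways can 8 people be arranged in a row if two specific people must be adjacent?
10,080

Solution: Treat pair as unit: (8-1)! arrangements × 2 internal orders = 10,080.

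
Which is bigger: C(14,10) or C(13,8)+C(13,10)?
C(13,8)+C(13,10)

Reasoning: C(14,10)=1,001; C(13,8)+C(13,10)=1,287+286=1,573.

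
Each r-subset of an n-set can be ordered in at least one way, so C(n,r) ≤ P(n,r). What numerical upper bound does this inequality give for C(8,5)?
6,720

P(8,5) = 8·7·6·5·4 = 6,720, so C(8,5) ≤ 6,720. (The bound is loose by a factor of 5! = 120: C(8,5) = 6,720/120 = 56.)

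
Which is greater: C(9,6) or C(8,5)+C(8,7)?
C(9,6)=84; C(8,5)+C(8,7)=56+8=64.
Final answer: C(9,6)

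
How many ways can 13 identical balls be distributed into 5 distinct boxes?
2,380
C(13+5-1, 5-1) = C(17, 4) = 2,380.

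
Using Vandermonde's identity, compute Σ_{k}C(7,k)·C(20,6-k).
296,010

Reasoning: = C(7+20,6) = C(27,6) = 296,010.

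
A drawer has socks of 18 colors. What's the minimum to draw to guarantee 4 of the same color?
55

Reasoning: Worst case: 3 of each = 54. One more: 55.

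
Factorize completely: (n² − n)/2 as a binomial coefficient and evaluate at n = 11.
(n² − n)/2 = n(n−1)/2 = C(n,2). At n = 11: C(11,2) = 55.

Answer: C(n,2); C(11,2) = 55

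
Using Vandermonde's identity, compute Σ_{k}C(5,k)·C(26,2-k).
= C(5+26,2) = C(31,2) = 465.

Answer: 465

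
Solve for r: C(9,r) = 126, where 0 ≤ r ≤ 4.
4

Reasoning: C(9,r) is increasing for 0 ≤ r ≤ 4. Stepping up (C(9,r+1) = C(9,r)·(9−r)/(r+1)): C(9,1) = 9, C(9,2) = 36, C(9,3) = 84, C(9,4) = 126 ✓. So r = 4.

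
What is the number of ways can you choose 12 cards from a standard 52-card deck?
206,379,406,870

Reasoning: C(52,12) = 206,379,406,870.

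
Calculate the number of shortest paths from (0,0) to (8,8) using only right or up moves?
12,870

Working:
Choose 8 rights from 16 moves: C(16,8) = 12,870.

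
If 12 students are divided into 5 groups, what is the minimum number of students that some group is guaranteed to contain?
3

Working:
Pigeonhole: ⌈12/5⌉ = 3.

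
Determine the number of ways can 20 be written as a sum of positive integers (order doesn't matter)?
627

Working:
Pentagonal recurrence p(n) = p(n−1) + p(n−2) − p(n−5) − p(n−7) + …: p(20) = p(19) + p(18) − p(15) − p(13) + p(8) + p(5) = 490 + 385 − 176 − 101 + 22 + 7 = 627.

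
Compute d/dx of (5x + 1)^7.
Chain rule: 7(5x+1)^{6} × 5 = 35(5x+1)^{6}.

Answer: 35(5x + 1)^6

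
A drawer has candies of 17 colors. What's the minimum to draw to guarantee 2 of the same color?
Worst case: 1 of each = 17. One more: 18.
Final answer: 18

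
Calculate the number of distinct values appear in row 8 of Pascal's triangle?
5

Row 8 has entries C(8,0)..C(8,8); by symmetry C(8,k)=C(8,8-k), giving 5 distinct values.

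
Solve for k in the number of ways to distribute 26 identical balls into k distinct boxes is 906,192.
7

Working:
Stars and bars: the count is C(26+k−1, k−1), increasing in k. k=5: C(30,4) = 27,405, k=6: C(31,5) = 169,911, k=7: C(32,6) = 906,192 ✓. So k = 7.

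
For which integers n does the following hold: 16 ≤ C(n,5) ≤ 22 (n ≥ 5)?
C(6,5)=6; C(7,5)=21; C(8,5)=56. So valid n = 7.
Final answer: 7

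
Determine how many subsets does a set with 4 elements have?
16
Each element can be included or excluded: 2^4 = 16.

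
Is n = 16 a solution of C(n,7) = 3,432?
C(16,7) = 16·15·14·13·12·11·10/7! = 57,657,600/5,040 = 11,440, which does not equal 3,432.
Final answer: No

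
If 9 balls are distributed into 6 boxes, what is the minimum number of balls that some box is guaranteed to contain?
2
Pigeonhole: ⌈9/6⌉ = 2.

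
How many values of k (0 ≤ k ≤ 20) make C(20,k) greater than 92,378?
5

Row 20 is unimodal and symmetric about k=20/2. C(20,7)=77,520 ≤ 92,378; C(20,8)=125,970 > 92,378; by symmetry C(20,k) > 92,378 for k = 8..12. That's 12 - 8 + 1 = 5 values.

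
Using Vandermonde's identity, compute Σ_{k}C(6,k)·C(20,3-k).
2,600

Reasoning: = C(6+20,3) = C(26,3) = 2,600.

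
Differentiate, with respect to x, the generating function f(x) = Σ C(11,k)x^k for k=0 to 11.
Term-by-term differentiation gives Σ k·C(11,k)x^{k-1} for k=1 to 11.
Final answer: Σ k·C(11,k)x^(k-1) for k=1 to 11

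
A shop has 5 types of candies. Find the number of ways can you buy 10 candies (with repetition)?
1,001

Explanation: Stars and bars: C(10+5-1, 10) = C(14, 10) = 1,001.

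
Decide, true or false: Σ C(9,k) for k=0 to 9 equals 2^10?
False
Binomial theorem: Σ C(9,k) = (1+1)^9 = 2^9 = 512; RHS 2^10 = 1,024.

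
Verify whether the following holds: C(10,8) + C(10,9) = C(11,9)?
True

Explanation: Pascal's identity: LHS = 45 + 10 = 55; RHS = C(11,9) = 55. Both sides agree, so the statement holds.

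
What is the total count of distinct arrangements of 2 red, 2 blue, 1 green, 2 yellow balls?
630

Solution: Multinomial: 7!/(2! × 2! × 1! × 2!) = 630.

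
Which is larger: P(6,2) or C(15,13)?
C(15,13)

P(6,2)=30, C(15,13)=105.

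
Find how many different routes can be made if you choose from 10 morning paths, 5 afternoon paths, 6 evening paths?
300

Explanation: By the multiplication principle: 10 × 5 × 6 = 300.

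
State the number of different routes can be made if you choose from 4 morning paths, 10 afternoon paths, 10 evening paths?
By the multiplication principle: 4 × 10 × 10 = 400.
Final answer: 400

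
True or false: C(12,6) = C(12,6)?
True

Solution: Symmetry C(n,k) = C(n,n-k): C(12,6) = 924 and C(12,6) = 924. Both sides agree, so the statement holds.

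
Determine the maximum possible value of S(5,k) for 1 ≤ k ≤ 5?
25

Row S(5,k) for k = 1..5 (via S(n,k) = k·S(n−1,k) + S(n−1,k−1)): 1, 15, 25, 10, 1. The row is unimodal; maximum at k = 3: 25.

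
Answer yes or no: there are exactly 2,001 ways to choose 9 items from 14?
No

Reasoning: C(14,9) = 2,002 ≠ 2001.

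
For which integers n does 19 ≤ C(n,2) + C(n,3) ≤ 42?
5, 6

Explanation: C(4,2)+C(4,3)=10; C(5,2)+C(5,3)=20; C(6,2)+C(6,3)=35; C(7,2)+C(7,3)=56. So valid n = 5, 6.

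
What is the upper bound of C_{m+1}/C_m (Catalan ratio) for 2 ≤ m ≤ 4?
3

C_{m+1}/C_m = 2(2m+1)/(m+2), which increases with m. Maximum at m = 4: 2·9/6 = 3.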